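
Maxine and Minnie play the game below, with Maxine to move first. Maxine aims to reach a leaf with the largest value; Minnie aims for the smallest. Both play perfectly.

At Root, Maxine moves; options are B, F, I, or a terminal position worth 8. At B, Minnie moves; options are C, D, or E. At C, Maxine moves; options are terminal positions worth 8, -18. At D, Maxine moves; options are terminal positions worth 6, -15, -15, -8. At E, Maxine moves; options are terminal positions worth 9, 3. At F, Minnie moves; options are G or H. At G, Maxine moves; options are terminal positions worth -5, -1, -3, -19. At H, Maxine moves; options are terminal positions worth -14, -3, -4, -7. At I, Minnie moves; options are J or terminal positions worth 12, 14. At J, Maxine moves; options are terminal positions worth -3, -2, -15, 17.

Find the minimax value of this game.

C (Maxine): max(8, -18) = 8
D (Maxine): max(6, -15, -15, -8) = 6
E (Maxine): max(9, 3) = 9
B (Minnie): min(8, 6, 9) = 6
G (Maxine): max(-5, -1, -3, -19) = -1
H (Maxine): max(-14, -3, -4, -7) = -3
F (Minnie): min(-1, -3) = -3
J (Maxine): max(-3, -2, -15, 17) = 17
I (Minnie): min(17, 12, 14) = 12
Root (Maxine): max(6, -3, 12, 8) = 12

12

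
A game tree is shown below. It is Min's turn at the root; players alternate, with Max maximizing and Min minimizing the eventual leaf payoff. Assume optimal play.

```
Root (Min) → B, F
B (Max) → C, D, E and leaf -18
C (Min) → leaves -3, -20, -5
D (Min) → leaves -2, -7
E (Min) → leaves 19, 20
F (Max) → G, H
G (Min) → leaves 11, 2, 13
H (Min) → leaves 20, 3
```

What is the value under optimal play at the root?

C (Min): min(-3, -20, -5) = -20
D (Min): min(-2, -7) = -7
E (Min): min(19, 20) = 19
B (Max): max(-20, -7, 19, -18) = 19
G (Min): min(11, 2, 13) = 2
H (Min): min(20, 3) = 3
F (Max): max(2, 3) = 3
Root (Min): min(19, 3) = 3

3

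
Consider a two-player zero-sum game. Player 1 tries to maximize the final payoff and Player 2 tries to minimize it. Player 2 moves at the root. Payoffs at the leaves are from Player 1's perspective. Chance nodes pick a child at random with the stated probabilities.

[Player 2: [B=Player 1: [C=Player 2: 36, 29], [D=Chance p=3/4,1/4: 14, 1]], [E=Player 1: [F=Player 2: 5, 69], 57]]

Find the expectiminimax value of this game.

C (Player 2): min(36, 29) = 29
D (Chance): 3/4·14 + 1/4·1 = 10.75
B (Player 1): max(29, 10.75) = 29
F (Player 2): min(5, 69) = 5
E (Player 1): max(5, 57) = 57
Root (Player 2): min(29, 57) = 29

29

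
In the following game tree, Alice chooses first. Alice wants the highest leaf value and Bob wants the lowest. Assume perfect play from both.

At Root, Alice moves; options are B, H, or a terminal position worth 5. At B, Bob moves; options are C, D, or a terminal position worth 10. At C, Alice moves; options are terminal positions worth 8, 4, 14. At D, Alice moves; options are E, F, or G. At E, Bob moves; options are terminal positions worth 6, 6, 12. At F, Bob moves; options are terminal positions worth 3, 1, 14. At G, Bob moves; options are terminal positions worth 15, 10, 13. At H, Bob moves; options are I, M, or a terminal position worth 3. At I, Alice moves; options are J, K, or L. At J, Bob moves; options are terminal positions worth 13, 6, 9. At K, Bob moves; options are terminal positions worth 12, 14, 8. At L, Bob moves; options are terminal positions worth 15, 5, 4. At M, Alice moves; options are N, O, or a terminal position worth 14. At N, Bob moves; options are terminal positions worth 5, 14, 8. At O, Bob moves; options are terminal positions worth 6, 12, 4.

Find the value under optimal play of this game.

C (Alice): max(8, 4, 14) = 14
E (Bob): min(6, 6, 12) = 6
F (Bob): min(3, 1, 14) = 1
G (Bob): min(15, 10, 13) = 10
D (Alice): max(6, 1, 10) = 10
B (Bob): min(14, 10, 10) = 10
J (Bob): min(13, 6, 9) = 6
K (Bob): min(12, 14, 8) = 8
L (Bob): min(15, 5, 4) = 4
I (Alice): max(6, 8, 4) = 8
N (Bob): min(5, 14, 8) = 5
O (Bob): min(6, 12, 4) = 4
M (Alice): max(5, 4, 14) = 14
H (Bob): min(8, 14, 3) = 3
Root (Alice): max(10, 3, 5) = 10

10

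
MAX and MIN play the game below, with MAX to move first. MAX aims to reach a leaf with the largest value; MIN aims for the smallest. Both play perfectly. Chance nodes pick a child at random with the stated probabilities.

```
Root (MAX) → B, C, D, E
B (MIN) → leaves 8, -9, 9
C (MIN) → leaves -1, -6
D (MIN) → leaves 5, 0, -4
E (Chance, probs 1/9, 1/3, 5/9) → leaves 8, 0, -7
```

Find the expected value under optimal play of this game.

-3

B (MIN): min(8, -9, 9) = -9
C (MIN): min(-1, -6) = -6
D (MIN): min(5, 0, -4) = -4
E (Chance): 1/9·8 + 1/3·0 + 5/9·-7 = -3
Root (MAX): max(-9, -6, -4, -3) = -3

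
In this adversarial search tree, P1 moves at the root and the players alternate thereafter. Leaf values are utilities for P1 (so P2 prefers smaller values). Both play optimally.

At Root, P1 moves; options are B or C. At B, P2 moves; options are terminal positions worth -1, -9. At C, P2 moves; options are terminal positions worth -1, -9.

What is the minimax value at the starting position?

-9

B (P2): min(-1, -9) = -9
C (P2): min(-1, -9) = -9
Root (P1): max(-9, -9) = -9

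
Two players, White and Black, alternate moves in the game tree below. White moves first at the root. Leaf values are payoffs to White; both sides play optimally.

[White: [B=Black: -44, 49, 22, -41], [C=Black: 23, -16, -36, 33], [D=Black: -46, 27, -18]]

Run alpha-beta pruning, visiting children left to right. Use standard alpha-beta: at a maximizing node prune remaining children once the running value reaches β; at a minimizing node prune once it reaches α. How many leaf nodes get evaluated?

B [α=-∞,β=+∞]: v=-44
C [α=-44,β=+∞]: v=-36
D [α=-36,β=+∞]: v=-46 after child 1 ≤ α → α-cutoff, skip 2
Root [α=-∞,β=+∞]: v=-36
Leaves evaluated: 9 of 11.

9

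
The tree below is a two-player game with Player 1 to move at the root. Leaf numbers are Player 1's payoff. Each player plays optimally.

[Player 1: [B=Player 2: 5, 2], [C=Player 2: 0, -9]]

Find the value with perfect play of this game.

2

B (Player 2): min(5, 2) = 2
C (Player 2): min(0, -9) = -9
Root (Player 1): max(2, -9) = 2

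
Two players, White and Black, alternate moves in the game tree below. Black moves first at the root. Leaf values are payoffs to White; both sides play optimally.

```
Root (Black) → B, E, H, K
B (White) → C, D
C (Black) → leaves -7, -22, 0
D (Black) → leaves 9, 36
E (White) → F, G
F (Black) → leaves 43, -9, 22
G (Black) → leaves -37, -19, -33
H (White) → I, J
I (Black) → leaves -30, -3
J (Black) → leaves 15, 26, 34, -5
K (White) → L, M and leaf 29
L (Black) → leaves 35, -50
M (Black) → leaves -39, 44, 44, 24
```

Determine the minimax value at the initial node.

C (Black): min(-7, -22, 0) = -22
D (Black): min(9, 36) = 9
B (White): max(-22, 9) = 9
F (Black): min(43, -9, 22) = -9
G (Black): min(-37, -19, -33) = -37
E (White): max(-9, -37) = -9
I (Black): min(-30, -3) = -30
J (Black): min(15, 26, 34, -5) = -5
H (White): max(-30, -5) = -5
L (Black): min(35, -50) = -50
M (Black): min(-39, 44, 44, 24) = -39
K (White): max(-50, -39, 29) = 29
Root (Black): min(9, -9, -5, 29) = -9

-9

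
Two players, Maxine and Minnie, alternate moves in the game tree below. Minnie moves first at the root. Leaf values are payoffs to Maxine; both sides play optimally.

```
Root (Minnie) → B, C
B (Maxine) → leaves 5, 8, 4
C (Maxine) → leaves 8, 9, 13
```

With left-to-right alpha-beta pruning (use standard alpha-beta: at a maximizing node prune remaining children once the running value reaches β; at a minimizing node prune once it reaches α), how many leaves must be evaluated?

4

B [α=-∞,β=+∞]: v=8
C [α=-∞,β=8]: v=8 after child 1 ≥ β → β-cutoff, skip 2
Root [α=-∞,β=+∞]: v=8
Leaves evaluated: 4 of 6.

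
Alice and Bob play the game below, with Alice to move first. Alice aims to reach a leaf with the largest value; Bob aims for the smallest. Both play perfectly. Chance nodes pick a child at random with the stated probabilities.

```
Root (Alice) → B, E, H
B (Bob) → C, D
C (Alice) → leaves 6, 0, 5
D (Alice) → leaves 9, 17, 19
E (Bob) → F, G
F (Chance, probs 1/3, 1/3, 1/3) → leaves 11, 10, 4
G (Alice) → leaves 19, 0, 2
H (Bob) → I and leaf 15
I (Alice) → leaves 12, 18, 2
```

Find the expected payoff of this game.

C (Alice): max(6, 0, 5) = 6
D (Alice): max(9, 17, 19) = 19
B (Bob): min(6, 19) = 6
F (Chance): 1/3·11 + 1/3·10 + 1/3·4 = 8.33
G (Alice): max(19, 0, 2) = 19
E (Bob): min(8.33, 19) = 8.33
I (Alice): max(12, 18, 2) = 18
H (Bob): min(18, 15) = 15
Root (Alice): max(6, 8.33, 15) = 15

15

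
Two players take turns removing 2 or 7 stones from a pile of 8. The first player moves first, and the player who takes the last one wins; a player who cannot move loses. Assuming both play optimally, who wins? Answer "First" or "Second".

First

i:   0  1  2  3  4  5  6  7  8
     L  L  W  W  L  L  W  W  W
Position 8 is W, so the first player wins.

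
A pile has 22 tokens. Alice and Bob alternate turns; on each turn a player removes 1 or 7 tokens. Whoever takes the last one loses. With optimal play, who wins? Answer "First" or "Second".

Positions where the player to move wins (W) vs loses (L):
i:   0  1  2  3  4  5  6  7  8  9 10 11 12 13 14 15 16 17 18 19 20 21 22
     W  L  W  L  W  L  W  L  W  L  W  L  W  L  W  L  W  L  W  L  W  L  W
Position 22 is W, so the first player wins.

First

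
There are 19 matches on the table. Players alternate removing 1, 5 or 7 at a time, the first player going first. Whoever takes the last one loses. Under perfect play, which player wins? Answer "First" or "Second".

Mark each pile size as W (mover wins) or L (mover loses):
i:   0  1  2  3  4  5  6  7  8  9 10 11 12 13 14 15 16 17 18 19
     W  L  W  L  W  L  W  L  W  L  W  L  W  L  W  L  W  L  W  L
Position 19 is L, so the second player wins.

Second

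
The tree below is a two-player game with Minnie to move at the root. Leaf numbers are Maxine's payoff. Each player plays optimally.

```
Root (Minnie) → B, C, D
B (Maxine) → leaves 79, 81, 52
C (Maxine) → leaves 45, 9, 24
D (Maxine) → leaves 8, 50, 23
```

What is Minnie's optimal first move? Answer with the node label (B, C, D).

C

B (Maxine): max(79, 81, 52) = 81
C (Maxine): max(45, 9, 24) = 45
D (Maxine): max(8, 50, 23) = 50
Root (Minnie): min(81, 45, 50) = 45
Minnie picks the child with the lowest value: C (value 45).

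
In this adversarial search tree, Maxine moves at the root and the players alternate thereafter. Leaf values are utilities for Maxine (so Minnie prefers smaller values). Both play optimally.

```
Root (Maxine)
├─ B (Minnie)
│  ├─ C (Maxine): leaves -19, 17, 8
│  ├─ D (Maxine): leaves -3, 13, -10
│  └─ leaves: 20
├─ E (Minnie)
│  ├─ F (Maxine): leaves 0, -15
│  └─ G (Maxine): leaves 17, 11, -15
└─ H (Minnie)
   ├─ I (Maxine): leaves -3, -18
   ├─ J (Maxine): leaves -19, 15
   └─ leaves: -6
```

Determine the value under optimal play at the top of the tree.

13

C (Maxine): max(-19, 17, 8) = 17
D (Maxine): max(-3, 13, -10) = 13
B (Minnie): min(17, 13, 20) = 13
F (Maxine): max(0, -15) = 0
G (Maxine): max(17, 11, -15) = 17
E (Minnie): min(0, 17) = 0
I (Maxine): max(-3, -18) = -3
J (Maxine): max(-19, 15) = 15
H (Minnie): min(-3, 15, -6) = -6
Root (Maxine): max(13, 0, -6) = 13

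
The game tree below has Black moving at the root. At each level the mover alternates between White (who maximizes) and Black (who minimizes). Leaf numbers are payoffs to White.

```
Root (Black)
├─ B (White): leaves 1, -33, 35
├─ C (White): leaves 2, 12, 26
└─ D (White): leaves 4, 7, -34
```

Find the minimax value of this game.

7

B (White): max(1, -33, 35) = 35
C (White): max(2, 12, 26) = 26
D (White): max(4, 7, -34) = 7
Root (Black): min(35, 26, 7) = 7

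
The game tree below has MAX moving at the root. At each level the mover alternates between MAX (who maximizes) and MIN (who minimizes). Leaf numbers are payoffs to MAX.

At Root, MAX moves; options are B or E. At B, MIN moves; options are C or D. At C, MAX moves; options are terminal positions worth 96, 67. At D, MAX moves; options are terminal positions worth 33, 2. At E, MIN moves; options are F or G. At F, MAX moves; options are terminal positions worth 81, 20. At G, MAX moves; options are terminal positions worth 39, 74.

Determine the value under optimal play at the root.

74

C (MAX): max(96, 67) = 96
D (MAX): max(33, 2) = 33
B (MIN): min(96, 33) = 33
F (MAX): max(81, 20) = 81
G (MAX): max(39, 74) = 74
E (MIN): min(81, 74) = 74
Root (MAX): max(33, 74) = 74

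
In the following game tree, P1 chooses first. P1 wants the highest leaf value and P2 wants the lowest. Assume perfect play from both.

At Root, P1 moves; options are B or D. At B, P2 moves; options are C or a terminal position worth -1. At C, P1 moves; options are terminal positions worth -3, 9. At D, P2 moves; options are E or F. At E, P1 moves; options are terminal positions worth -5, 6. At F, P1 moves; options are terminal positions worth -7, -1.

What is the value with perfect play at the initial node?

-1

C (P1): max(-3, 9) = 9
B (P2): min(9, -1) = -1
E (P1): max(-5, 6) = 6
F (P1): max(-7, -1) = -1
D (P2): min(6, -1) = -1
Root (P1): max(-1, -1) = -1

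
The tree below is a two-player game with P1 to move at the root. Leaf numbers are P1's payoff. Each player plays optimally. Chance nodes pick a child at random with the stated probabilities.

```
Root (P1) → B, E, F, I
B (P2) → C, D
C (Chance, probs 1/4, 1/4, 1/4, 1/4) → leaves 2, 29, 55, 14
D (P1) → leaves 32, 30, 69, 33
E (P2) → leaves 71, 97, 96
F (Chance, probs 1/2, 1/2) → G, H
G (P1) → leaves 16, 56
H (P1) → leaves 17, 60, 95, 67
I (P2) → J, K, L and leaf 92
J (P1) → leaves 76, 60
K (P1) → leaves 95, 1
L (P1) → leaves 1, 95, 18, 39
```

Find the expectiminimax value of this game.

C (Chance): 1/4·2 + 1/4·29 + 1/4·55 + 1/4·14 = 25
D (P1): max(32, 30, 69, 33) = 69
B (P2): min(25, 69) = 25
E (P2): min(71, 97, 96) = 71
G (P1): max(16, 56) = 56
H (P1): max(17, 60, 95, 67) = 95
F (Chance): 1/2·56 + 1/2·95 = 75.5
J (P1): max(76, 60) = 76
K (P1): max(95, 1) = 95
L (P1): max(1, 95, 18, 39) = 95
I (P2): min(76, 95, 95, 92) = 76
Root (P1): max(25, 71, 75.5, 76) = 76

76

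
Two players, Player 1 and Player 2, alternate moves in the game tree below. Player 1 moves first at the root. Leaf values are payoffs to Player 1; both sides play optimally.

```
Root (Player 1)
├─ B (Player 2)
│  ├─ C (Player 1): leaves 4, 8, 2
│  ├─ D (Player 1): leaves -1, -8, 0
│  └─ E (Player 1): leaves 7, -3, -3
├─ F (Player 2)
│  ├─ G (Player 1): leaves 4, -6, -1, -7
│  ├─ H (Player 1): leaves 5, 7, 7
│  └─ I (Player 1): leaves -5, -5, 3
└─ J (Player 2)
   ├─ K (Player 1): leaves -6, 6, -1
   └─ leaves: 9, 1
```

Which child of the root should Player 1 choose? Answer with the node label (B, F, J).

F

C (Player 1): max(4, 8, 2) = 8
D (Player 1): max(-1, -8, 0) = 0
E (Player 1): max(7, -3, -3) = 7
B (Player 2): min(8, 0, 7) = 0
G (Player 1): max(4, -6, -1, -7) = 4
H (Player 1): max(5, 7, 7) = 7
I (Player 1): max(-5, -5, 3) = 3
F (Player 2): min(4, 7, 3) = 3
K (Player 1): max(-6, 6, -1) = 6
J (Player 2): min(6, 9, 1) = 1
Root (Player 1): max(0, 3, 1) = 3
Player 1 picks the child with the highest value: F (value 3).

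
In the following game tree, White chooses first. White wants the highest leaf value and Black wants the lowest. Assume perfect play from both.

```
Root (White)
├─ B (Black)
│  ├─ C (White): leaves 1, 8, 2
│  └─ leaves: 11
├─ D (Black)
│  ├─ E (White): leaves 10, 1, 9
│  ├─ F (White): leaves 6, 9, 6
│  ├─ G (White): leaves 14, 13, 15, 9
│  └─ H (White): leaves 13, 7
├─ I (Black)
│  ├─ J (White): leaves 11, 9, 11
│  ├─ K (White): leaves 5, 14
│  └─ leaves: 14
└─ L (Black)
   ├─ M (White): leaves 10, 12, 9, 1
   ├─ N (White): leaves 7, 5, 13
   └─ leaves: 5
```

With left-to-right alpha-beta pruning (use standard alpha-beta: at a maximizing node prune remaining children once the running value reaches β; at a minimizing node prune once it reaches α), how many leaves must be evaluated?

26

C [α=-∞,β=+∞]: v=8
B [α=-∞,β=+∞]: v=8
E [α=8,β=+∞]: v=10
F [α=8,β=10]: v=9
G [α=8,β=9]: v=14 after child 1 ≥ β → β-cutoff, skip 3
H [α=8,β=9]: v=13 after child 1 ≥ β → β-cutoff, skip 1
D [α=8,β=+∞]: v=9
J [α=9,β=+∞]: v=11
K [α=9,β=11]: v=14
I [α=9,β=+∞]: v=11
M [α=11,β=+∞]: v=12
N [α=11,β=12]: v=13
L [α=11,β=+∞]: v=5
Root [α=-∞,β=+∞]: v=11
Leaves evaluated: 26 of 30.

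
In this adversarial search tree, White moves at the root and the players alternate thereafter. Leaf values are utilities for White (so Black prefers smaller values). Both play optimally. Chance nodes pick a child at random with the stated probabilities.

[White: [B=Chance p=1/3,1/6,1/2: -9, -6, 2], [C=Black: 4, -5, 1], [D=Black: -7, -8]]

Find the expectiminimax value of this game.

B (Chance): 1/3·-9 + 1/6·-6 + 1/2·2 = -3
C (Black): min(4, -5, 1) = -5
D (Black): min(-7, -8) = -8
Root (White): max(-3, -5, -8) = -3

-3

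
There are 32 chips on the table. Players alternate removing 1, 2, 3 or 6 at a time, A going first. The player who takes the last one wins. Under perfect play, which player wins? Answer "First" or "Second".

Second

Mark each pile size as W (mover wins) or L (mover loses):
i:   0  1  2  3  4  5  6  7  8  9 10 11 12 13 14 15 16 17 18 19 20 21 22 23 24 25 26 27 28 29 30 31 32
     L  W  W  W  L  W  W  W  L  W  W  W  L  W  W  W  L  W  W  W  L  W  W  W  L  W  W  W  L  W  W  W  L
Position 32 is L, so the second player wins.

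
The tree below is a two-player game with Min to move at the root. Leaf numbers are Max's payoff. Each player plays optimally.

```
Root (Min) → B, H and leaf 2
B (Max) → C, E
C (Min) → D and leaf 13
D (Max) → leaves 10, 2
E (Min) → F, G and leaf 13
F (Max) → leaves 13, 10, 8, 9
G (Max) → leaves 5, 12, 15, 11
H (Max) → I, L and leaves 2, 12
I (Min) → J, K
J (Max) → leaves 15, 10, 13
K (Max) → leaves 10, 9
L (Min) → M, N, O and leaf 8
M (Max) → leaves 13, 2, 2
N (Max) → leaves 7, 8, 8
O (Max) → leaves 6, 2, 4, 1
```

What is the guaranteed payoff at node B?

13

D: max(10, 2) = 10
C: min(10, 13) = 10
F: max(13, 10, 8, 9) = 13
G: max(5, 12, 15, 11) = 15
E: min(13, 15, 13) = 13
B: max(10, 13) = 13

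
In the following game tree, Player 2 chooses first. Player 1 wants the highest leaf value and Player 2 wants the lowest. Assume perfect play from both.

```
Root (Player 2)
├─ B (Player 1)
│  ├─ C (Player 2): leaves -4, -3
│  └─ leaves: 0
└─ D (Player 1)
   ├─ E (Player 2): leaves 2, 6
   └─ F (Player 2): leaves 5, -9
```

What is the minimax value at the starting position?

C (Player 2): min(-4, -3) = -4
B (Player 1): max(-4, 0) = 0
E (Player 2): min(2, 6) = 2
F (Player 2): min(5, -9) = -9
D (Player 1): max(2, -9) = 2
Root (Player 2): min(0, 2) = 0

0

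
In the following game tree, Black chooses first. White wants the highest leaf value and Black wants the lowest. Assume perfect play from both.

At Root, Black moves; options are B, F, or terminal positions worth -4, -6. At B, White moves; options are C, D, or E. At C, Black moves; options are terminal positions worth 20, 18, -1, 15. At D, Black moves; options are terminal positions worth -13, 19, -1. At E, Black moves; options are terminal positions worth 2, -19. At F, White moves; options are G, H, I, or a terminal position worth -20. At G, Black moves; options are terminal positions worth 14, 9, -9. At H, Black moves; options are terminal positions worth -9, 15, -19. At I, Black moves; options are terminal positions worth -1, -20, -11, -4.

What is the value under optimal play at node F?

-9

G: min(14, 9, -9) = -9
H: min(-9, 15, -19) = -19
I: min(-1, -20, -11, -4) = -20
F: max(-9, -19, -20, -20) = -9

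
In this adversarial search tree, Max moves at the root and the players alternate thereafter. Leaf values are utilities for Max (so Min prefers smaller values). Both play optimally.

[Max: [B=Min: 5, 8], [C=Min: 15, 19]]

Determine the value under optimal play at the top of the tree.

15

B (Min): min(5, 8) = 5
C (Min): min(15, 19) = 15
Root (Max): max(5, 15) = 15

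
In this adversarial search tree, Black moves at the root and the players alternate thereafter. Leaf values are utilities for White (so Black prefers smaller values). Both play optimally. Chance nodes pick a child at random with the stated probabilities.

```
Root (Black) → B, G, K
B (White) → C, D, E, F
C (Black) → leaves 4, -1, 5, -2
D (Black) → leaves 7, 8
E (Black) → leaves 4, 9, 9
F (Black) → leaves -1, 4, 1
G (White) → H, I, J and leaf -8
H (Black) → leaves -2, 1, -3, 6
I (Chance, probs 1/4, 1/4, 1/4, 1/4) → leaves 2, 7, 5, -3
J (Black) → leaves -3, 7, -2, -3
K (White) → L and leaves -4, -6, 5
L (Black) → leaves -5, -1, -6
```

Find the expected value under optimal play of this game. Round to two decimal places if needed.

2.75

C (Black): min(4, -1, 5, -2) = -2
D (Black): min(7, 8) = 7
E (Black): min(4, 9, 9) = 4
F (Black): min(-1, 4, 1) = -1
B (White): max(-2, 7, 4, -1) = 7
H (Black): min(-2, 1, -3, 6) = -3
I (Chance): 1/4·2 + 1/4·7 + 1/4·5 + 1/4·-3 = 2.75
J (Black): min(-3, 7, -2, -3) = -3
G (White): max(-3, 2.75, -3, -8) = 2.75
L (Black): min(-5, -1, -6) = -6
K (White): max(-6, -4, -6, 5) = 5
Root (Black): min(7, 2.75, 5) = 2.75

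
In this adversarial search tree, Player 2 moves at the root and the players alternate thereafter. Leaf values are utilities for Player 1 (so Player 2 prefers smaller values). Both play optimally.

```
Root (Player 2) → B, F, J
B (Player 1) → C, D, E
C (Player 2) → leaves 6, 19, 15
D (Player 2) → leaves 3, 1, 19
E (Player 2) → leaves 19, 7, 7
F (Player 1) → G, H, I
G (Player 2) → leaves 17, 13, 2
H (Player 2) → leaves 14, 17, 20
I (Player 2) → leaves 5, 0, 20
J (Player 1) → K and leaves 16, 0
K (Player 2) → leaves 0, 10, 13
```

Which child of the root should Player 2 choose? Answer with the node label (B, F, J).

B

C (Player 2): min(6, 19, 15) = 6
D (Player 2): min(3, 1, 19) = 1
E (Player 2): min(19, 7, 7) = 7
B (Player 1): max(6, 1, 7) = 7
G (Player 2): min(17, 13, 2) = 2
H (Player 2): min(14, 17, 20) = 14
I (Player 2): min(5, 0, 20) = 0
F (Player 1): max(2, 14, 0) = 14
K (Player 2): min(0, 10, 13) = 0
J (Player 1): max(0, 16, 0) = 16
Root (Player 2): min(7, 14, 16) = 7
Player 2 picks the child with the lowest value: B (value 7).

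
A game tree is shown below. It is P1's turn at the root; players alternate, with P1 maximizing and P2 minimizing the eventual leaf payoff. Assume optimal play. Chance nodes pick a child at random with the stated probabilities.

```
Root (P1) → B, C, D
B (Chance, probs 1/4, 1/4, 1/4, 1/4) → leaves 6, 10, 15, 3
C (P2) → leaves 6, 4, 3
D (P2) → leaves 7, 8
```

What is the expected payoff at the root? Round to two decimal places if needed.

B (Chance): 1/4·6 + 1/4·10 + 1/4·15 + 1/4·3 = 8.5
C (P2): min(6, 4, 3) = 3
D (P2): min(7, 8) = 7
Root (P1): max(8.5, 3, 7) = 8.5

8.5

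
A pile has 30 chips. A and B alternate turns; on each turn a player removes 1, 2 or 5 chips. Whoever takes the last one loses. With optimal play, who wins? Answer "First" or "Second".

i:   0  1  2  3  4  5  6  7  8  9 10 11 12 13 14 15 16 17 18 19 20 21 22 23 24 25 26 27 28 29 30
     W  L  W  W  L  W  W  L  W  W  L  W  W  L  W  W  L  W  W  L  W  W  L  W  W  L  W  W  L  W  W
Position 30 is W, so the first player wins.

First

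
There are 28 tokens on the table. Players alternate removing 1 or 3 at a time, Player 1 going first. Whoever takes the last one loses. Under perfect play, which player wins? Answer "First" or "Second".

i:   0  1  2  3  4  5  6  7  8  9 10 11 12 13 14 15 16 17 18 19 20 21 22 23 24 25 26 27 28
     W  L  W  L  W  L  W  L  W  L  W  L  W  L  W  L  W  L  W  L  W  L  W  L  W  L  W  L  W
Position 28 is W, so the first player wins.

First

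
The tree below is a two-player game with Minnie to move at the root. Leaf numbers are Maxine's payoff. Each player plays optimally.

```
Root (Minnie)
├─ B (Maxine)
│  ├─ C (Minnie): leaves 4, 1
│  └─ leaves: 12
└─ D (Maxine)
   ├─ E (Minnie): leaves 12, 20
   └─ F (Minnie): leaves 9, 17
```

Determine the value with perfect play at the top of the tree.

C (Minnie): min(4, 1) = 1
B (Maxine): max(1, 12) = 12
E (Minnie): min(12, 20) = 12
F (Minnie): min(9, 17) = 9
D (Maxine): max(12, 9) = 12
Root (Minnie): min(12, 12) = 12

12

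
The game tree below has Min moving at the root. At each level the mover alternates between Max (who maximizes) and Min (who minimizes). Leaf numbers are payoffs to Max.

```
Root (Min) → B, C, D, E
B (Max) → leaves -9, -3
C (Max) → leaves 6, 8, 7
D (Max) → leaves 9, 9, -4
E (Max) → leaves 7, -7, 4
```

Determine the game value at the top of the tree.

B (Max): max(-9, -3) = -3
C (Max): max(6, 8, 7) = 8
D (Max): max(9, 9, -4) = 9
E (Max): max(7, -7, 4) = 7
Root (Min): min(-3, 8, 9, 7) = -3

-3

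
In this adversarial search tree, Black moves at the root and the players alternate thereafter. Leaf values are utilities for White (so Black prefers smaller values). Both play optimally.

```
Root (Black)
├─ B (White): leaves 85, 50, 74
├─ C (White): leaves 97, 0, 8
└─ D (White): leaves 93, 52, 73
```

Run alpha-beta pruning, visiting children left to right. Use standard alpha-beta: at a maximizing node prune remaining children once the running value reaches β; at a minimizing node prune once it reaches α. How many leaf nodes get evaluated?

B [α=-∞,β=+∞]: v=85
C [α=-∞,β=85]: v=97 after child 1 ≥ β → β-cutoff, skip 2
D [α=-∞,β=85]: v=93 after child 1 ≥ β → β-cutoff, skip 2
Root [α=-∞,β=+∞]: v=85
Leaves evaluated: 5 of 9.

5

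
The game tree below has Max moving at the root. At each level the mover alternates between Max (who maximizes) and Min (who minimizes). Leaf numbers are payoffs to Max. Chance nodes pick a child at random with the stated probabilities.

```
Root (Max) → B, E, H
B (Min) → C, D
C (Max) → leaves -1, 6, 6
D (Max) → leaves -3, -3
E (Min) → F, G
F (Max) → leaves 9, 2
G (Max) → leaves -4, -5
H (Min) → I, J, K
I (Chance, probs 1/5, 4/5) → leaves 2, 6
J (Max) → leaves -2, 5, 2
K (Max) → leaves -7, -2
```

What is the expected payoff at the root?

C (Max): max(-1, 6, 6) = 6
D (Max): max(-3, -3) = -3
B (Min): min(6, -3) = -3
F (Max): max(9, 2) = 9
G (Max): max(-4, -5) = -4
E (Min): min(9, -4) = -4
I (Chance): 1/5·2 + 4/5·6 = 5.2
J (Max): max(-2, 5, 2) = 5
K (Max): max(-7, -2) = -2
H (Min): min(5.2, 5, -2) = -2
Root (Max): max(-3, -4, -2) = -2

-2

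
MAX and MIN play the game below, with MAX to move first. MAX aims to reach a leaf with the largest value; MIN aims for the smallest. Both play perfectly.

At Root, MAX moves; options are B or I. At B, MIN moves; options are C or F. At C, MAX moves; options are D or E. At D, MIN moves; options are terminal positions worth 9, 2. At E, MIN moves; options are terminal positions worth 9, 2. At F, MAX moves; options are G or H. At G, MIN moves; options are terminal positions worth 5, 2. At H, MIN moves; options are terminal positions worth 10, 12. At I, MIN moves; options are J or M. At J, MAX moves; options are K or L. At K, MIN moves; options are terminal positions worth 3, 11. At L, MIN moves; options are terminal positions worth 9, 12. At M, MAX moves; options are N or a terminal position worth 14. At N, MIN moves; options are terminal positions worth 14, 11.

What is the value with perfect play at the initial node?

9

D (MIN): min(9, 2) = 2
E (MIN): min(9, 2) = 2
C (MAX): max(2, 2) = 2
G (MIN): min(5, 2) = 2
H (MIN): min(10, 12) = 10
F (MAX): max(2, 10) = 10
B (MIN): min(2, 10) = 2
K (MIN): min(3, 11) = 3
L (MIN): min(9, 12) = 9
J (MAX): max(3, 9) = 9
N (MIN): min(14, 11) = 11
M (MAX): max(11, 14) = 14
I (MIN): min(9, 14) = 9
Root (MAX): max(2, 9) = 9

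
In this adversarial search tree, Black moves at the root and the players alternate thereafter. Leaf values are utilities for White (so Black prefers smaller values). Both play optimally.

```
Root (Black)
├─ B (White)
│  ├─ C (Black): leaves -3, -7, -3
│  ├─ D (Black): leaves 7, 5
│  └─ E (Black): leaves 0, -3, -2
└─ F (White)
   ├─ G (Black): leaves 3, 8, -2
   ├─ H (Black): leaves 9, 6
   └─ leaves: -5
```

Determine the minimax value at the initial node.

C (Black): min(-3, -7, -3) = -7
D (Black): min(7, 5) = 5
E (Black): min(0, -3, -2) = -3
B (White): max(-7, 5, -3) = 5
G (Black): min(3, 8, -2) = -2
H (Black): min(9, 6) = 6
F (White): max(-2, 6, -5) = 6
Root (Black): min(5, 6) = 5

5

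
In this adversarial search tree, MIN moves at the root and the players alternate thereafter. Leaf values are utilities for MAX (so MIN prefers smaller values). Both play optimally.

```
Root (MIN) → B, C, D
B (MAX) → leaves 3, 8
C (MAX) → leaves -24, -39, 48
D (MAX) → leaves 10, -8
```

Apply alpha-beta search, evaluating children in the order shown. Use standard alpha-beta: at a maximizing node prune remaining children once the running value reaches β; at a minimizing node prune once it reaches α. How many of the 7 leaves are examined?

6

B [α=-∞,β=+∞]: v=8
C [α=-∞,β=8]: v=48
D [α=-∞,β=8]: v=10 after child 1 ≥ β → β-cutoff, skip 1
Root [α=-∞,β=+∞]: v=8
Leaves evaluated: 6 of 7.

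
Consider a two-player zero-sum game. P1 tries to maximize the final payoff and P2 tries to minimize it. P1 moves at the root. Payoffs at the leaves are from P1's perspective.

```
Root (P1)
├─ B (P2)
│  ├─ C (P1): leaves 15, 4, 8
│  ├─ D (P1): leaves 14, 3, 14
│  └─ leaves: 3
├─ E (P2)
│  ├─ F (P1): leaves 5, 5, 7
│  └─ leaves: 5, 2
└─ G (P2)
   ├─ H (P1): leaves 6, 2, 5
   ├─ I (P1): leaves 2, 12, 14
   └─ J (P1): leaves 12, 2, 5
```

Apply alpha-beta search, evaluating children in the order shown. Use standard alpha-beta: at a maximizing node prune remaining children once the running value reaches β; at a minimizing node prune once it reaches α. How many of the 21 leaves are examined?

18

C [α=-∞,β=+∞]: v=15
D [α=-∞,β=15]: v=14
B [α=-∞,β=+∞]: v=3
F [α=3,β=+∞]: v=7
E [α=3,β=+∞]: v=2
H [α=3,β=+∞]: v=6
I [α=3,β=6]: v=12 after child 2 ≥ β → β-cutoff, skip 1
J [α=3,β=6]: v=12 after child 1 ≥ β → β-cutoff, skip 2
G [α=3,β=+∞]: v=6
Root [α=-∞,β=+∞]: v=6
Leaves evaluated: 18 of 21.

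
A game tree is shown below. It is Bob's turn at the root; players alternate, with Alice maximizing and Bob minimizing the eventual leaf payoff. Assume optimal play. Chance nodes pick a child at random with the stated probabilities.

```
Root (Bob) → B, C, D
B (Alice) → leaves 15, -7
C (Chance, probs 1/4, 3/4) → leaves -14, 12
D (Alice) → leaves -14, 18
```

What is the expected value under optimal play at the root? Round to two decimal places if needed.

B (Alice): max(15, -7) = 15
C (Chance): 1/4·-14 + 3/4·12 = 5.5
D (Alice): max(-14, 18) = 18
Root (Bob): min(15, 5.5, 18) = 5.5

5.5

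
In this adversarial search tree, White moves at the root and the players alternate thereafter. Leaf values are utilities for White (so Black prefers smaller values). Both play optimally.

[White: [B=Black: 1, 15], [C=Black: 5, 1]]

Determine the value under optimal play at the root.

B (Black): min(1, 15) = 1
C (Black): min(5, 1) = 1
Root (White): max(1, 1) = 1

1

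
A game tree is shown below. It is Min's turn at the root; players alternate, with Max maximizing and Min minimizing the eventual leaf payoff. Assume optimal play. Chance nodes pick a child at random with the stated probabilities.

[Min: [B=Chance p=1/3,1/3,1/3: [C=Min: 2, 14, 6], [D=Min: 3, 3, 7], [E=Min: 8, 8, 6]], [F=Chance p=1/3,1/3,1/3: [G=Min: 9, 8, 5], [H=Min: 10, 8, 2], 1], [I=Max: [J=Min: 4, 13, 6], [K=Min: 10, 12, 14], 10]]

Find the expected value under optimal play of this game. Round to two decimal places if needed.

C (Min): min(2, 14, 6) = 2
D (Min): min(3, 3, 7) = 3
E (Min): min(8, 8, 6) = 6
B (Chance): 1/3·2 + 1/3·3 + 1/3·6 = 3.67
G (Min): min(9, 8, 5) = 5
H (Min): min(10, 8, 2) = 2
F (Chance): 1/3·5 + 1/3·2 + 1/3·1 = 2.67
J (Min): min(4, 13, 6) = 4
K (Min): min(10, 12, 14) = 10
I (Max): max(4, 10, 10) = 10
Root (Min): min(3.67, 2.67, 10) = 2.67

2.67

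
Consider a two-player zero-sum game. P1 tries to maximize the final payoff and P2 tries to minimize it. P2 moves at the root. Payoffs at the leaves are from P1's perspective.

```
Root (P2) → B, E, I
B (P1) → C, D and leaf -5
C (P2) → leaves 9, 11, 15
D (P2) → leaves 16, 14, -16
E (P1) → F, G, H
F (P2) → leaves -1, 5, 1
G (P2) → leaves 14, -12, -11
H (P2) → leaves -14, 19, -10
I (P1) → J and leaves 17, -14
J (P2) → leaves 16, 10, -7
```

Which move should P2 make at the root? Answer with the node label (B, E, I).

E

C (P2): min(9, 11, 15) = 9
D (P2): min(16, 14, -16) = -16
B (P1): max(9, -16, -5) = 9
F (P2): min(-1, 5, 1) = -1
G (P2): min(14, -12, -11) = -12
H (P2): min(-14, 19, -10) = -14
E (P1): max(-1, -12, -14) = -1
J (P2): min(16, 10, -7) = -7
I (P1): max(-7, 17, -14) = 17
Root (P2): min(9, -1, 17) = -1
P2 picks the child with the lowest value: E (value -1).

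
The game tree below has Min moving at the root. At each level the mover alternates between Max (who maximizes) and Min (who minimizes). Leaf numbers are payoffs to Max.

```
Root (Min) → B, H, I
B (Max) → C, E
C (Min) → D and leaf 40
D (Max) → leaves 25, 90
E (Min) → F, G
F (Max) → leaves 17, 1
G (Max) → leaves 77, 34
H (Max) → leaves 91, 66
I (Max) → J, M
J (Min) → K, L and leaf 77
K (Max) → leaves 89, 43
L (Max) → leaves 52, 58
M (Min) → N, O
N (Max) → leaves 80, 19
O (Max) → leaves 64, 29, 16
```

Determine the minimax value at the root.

40

D (Max): max(25, 90) = 90
C (Min): min(90, 40) = 40
F (Max): max(17, 1) = 17
G (Max): max(77, 34) = 77
E (Min): min(17, 77) = 17
B (Max): max(40, 17) = 40
H (Max): max(91, 66) = 91
K (Max): max(89, 43) = 89
L (Max): max(52, 58) = 58
J (Min): min(89, 58, 77) = 58
N (Max): max(80, 19) = 80
O (Max): max(64, 29, 16) = 64
M (Min): min(80, 64) = 64
I (Max): max(58, 64) = 64
Root (Min): min(40, 91, 64) = 40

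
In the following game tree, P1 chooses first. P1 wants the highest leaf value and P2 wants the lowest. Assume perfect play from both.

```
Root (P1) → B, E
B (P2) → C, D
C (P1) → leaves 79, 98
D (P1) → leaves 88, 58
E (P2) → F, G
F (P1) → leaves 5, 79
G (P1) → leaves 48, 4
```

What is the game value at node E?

F: max(5, 79) = 79
G: max(48, 4) = 48
E: min(79, 48) = 48

48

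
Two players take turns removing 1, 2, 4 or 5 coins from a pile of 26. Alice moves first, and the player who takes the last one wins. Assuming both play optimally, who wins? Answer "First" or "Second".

Positions where the player to move wins (W) vs loses (L):
i:   0  1  2  3  4  5  6  7  8  9 10 11 12 13 14 15 16 17 18 19 20 21 22 23 24 25 26
     L  W  W  L  W  W  L  W  W  L  W  W  L  W  W  L  W  W  L  W  W  L  W  W  L  W  W
Position 26 is W, so the first player wins.

First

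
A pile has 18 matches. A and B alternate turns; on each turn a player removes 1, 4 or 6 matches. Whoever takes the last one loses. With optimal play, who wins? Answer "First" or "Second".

Second

Mark each pile size as W (mover wins) or L (mover loses):
i:   0  1  2  3  4  5  6  7  8  9 10 11 12 13 14 15 16 17 18
     W  L  W  L  W  W  L  W  L  W  W  L  W  L  W  W  L  W  L
Position 18 is L, so the second player wins.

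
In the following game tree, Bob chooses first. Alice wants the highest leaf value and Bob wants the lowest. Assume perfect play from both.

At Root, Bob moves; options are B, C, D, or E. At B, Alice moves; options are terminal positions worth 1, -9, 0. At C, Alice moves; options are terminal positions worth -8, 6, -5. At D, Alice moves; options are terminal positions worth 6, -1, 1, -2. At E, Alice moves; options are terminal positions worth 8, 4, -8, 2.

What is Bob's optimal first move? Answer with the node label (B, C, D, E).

B

B (Alice): max(1, -9, 0) = 1
C (Alice): max(-8, 6, -5) = 6
D (Alice): max(6, -1, 1, -2) = 6
E (Alice): max(8, 4, -8, 2) = 8
Root (Bob): min(1, 6, 6, 8) = 1
Bob picks the child with the lowest value: B (value 1).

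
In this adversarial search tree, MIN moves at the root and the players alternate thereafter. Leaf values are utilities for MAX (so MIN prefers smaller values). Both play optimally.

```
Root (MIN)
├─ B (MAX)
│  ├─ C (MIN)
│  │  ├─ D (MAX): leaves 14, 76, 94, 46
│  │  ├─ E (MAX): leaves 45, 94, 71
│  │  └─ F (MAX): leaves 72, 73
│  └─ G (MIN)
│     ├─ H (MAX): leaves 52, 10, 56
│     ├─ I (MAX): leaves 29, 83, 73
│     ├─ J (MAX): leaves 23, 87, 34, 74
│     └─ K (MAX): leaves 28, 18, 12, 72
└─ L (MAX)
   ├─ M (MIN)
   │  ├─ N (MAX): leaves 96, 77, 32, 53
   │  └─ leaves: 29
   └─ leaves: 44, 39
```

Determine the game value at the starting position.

D (MAX): max(14, 76, 94, 46) = 94
E (MAX): max(45, 94, 71) = 94
F (MAX): max(72, 73) = 73
C (MIN): min(94, 94, 73) = 73
H (MAX): max(52, 10, 56) = 56
I (MAX): max(29, 83, 73) = 83
J (MAX): max(23, 87, 34, 74) = 87
K (MAX): max(28, 18, 12, 72) = 72
G (MIN): min(56, 83, 87, 72) = 56
B (MAX): max(73, 56) = 73
N (MAX): max(96, 77, 32, 53) = 96
M (MIN): min(96, 29) = 29
L (MAX): max(29, 44, 39) = 44
Root (MIN): min(73, 44) = 44

44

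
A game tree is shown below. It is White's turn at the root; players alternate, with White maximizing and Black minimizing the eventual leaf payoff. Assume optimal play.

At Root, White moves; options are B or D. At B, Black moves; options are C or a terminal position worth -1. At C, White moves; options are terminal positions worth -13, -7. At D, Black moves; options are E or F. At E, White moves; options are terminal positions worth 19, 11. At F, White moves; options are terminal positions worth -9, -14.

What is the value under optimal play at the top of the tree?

C (White): max(-13, -7) = -7
B (Black): min(-7, -1) = -7
E (White): max(19, 11) = 19
F (White): max(-9, -14) = -9
D (Black): min(19, -9) = -9
Root (White): max(-7, -9) = -7

-7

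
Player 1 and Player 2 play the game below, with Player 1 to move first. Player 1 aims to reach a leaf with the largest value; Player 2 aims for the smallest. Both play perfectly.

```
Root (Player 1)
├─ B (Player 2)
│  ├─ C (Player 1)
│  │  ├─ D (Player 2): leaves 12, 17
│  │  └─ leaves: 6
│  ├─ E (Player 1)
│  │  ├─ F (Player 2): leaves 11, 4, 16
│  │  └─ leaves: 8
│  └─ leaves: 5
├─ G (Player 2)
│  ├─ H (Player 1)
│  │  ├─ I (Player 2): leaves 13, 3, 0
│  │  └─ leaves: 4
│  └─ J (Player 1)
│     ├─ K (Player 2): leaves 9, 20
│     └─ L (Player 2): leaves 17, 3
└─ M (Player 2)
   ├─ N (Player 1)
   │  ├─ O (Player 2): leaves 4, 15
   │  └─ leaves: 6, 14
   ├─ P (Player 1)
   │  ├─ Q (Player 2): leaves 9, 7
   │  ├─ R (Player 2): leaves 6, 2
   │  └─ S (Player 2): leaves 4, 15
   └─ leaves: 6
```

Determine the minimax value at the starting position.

6

D (Player 2): min(12, 17) = 12
C (Player 1): max(12, 6) = 12
F (Player 2): min(11, 4, 16) = 4
E (Player 1): max(4, 8) = 8
B (Player 2): min(12, 8, 5) = 5
I (Player 2): min(13, 3, 0) = 0
H (Player 1): max(0, 4) = 4
K (Player 2): min(9, 20) = 9
L (Player 2): min(17, 3) = 3
J (Player 1): max(9, 3) = 9
G (Player 2): min(4, 9) = 4
O (Player 2): min(4, 15) = 4
N (Player 1): max(4, 6, 14) = 14
Q (Player 2): min(9, 7) = 7
R (Player 2): min(6, 2) = 2
S (Player 2): min(4, 15) = 4
P (Player 1): max(7, 2, 4) = 7
M (Player 2): min(14, 7, 6) = 6
Root (Player 1): max(5, 4, 6) = 6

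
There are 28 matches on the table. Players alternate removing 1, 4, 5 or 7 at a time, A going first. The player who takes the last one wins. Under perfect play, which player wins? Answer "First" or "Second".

Mark each pile size as W (mover wins) or L (mover loses):
i:   0  1  2  3  4  5  6  7  8  9 10 11 12 13 14 15 16 17 18 19 20 21 22 23 24 25 26 27 28
     L  W  L  W  W  W  W  W  L  W  L  W  W  W  W  W  L  W  L  W  W  W  W  W  L  W  L  W  W
Position 28 is W, so the first player wins.

First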